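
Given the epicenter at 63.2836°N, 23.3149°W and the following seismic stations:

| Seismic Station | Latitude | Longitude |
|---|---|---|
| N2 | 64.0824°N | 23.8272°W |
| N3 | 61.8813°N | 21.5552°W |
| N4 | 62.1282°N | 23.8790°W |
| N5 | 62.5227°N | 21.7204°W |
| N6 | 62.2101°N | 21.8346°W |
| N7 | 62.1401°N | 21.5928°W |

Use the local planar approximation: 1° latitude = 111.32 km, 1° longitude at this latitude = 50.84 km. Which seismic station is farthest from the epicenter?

Distances from 63.2836°N, 23.3149°W:
N2: √((0.7988·111.32)² + (-0.5123·50.84)²) = √(7907.196067 + 678.359319) = 92.6583 km
N3: √((-1.4023·111.32)² + (1.7597·50.84)²) = √(24368.470055 + 8003.654850) = 179.9226 km
N4: √((-1.1554·111.32)² + (-0.5641·50.84)²) = √(16542.880087 + 822.476093) = 131.7777 km
N5: √((-0.7609·111.32)² + (1.5945·50.84)²) = √(7174.663939 + 6571.433705) = 117.2438 km
N6: √((-1.0735·111.32)² + (1.4803·50.84)²) = √(14280.732784 + 5663.834597) = 141.2252 km
N7: √((-1.1435·111.32)² + (1.7221·50.84)²) = √(16203.869363 + 7665.276359) = 154.4964 km
Maximum: N3 at 179.9226 km.

N3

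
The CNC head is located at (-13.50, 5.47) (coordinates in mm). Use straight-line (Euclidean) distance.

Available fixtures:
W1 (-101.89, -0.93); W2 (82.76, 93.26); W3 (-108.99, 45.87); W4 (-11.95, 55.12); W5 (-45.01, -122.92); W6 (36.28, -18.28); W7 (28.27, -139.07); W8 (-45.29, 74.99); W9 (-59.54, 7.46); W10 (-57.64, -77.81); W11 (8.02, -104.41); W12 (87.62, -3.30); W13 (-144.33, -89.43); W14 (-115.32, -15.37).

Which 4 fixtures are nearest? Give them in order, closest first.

Distances from (-13.50, 5.47):
W1: √((-88.39)² + (-6.40)²) = √(7812.7921 + 40.9600) = 88.62 mm
W2: √((96.26)² + (87.79)²) = √(9265.9876 + 7707.0841) = 130.28 mm
W3: √((-95.49)² + (40.40)²) = √(9118.3401 + 1632.1600) = 103.68 mm
W4: √((1.55)² + (49.65)²) = √(2.4025 + 2465.1225) = 49.67 mm
W5: √((-31.51)² + (-128.39)²) = √(992.8801 + 16483.9921) = 132.20 mm
W6: √((49.78)² + (-23.75)²) = √(2478.0484 + 564.0625) = 55.16 mm
W7: √((41.77)² + (-144.54)²) = √(1744.7329 + 20891.8116) = 150.45 mm
W8: √((-31.79)² + (69.52)²) = √(1010.6041 + 4833.0304) = 76.44 mm
W9: √((-46.04)² + (1.99)²) = √(2119.6816 + 3.9601) = 46.08 mm
W10: √((-44.14)² + (-83.28)²) = √(1948.3396 + 6935.5584) = 94.25 mm
W11: √((21.52)² + (-109.88)²) = √(463.1104 + 12073.6144) = 111.97 mm
W12: √((101.12)² + (-8.77)²) = √(10225.2544 + 76.9129) = 101.50 mm
W13: √((-130.83)² + (-94.90)²) = √(17116.4889 + 9006.0100) = 161.62 mm
W14: √((-101.82)² + (-20.84)²) = √(10367.3124 + 434.3056) = 103.93 mm
Sorted: W9 (46.08 mm) < W4 (49.67 mm) < W6 (55.16 mm) < W8 (76.44 mm) < W1 (88.62 mm) < W10 (94.25 mm) < …

W9, W4, W6, W8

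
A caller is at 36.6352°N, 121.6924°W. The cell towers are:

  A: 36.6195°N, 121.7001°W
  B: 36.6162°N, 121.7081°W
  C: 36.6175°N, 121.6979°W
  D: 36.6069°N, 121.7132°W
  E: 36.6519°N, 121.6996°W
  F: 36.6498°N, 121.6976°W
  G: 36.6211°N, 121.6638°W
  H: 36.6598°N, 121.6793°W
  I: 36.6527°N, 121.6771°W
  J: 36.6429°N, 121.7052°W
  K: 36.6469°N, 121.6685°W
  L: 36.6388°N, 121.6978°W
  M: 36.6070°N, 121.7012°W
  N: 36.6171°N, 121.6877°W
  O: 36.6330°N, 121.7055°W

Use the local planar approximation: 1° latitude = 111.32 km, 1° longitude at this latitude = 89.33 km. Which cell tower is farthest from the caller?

Distances from 36.6352°N, 121.6924°W:
A: √((-0.0157·111.32)² + (-0.0077·89.33)²) = √(3.054539 + 0.473125) = 1.8782 km
B: √((-0.0190·111.32)² + (-0.0157·89.33)²) = √(4.473563 + 1.966953) = 2.5378 km
C: √((-0.0177·111.32)² + (-0.0055·89.33)²) = √(3.882334 + 0.241390) = 2.0307 km
D: √((-0.0283·111.32)² + (-0.0208·89.33)²) = √(9.924743 + 3.452402) = 3.6575 km
E: √((0.0167·111.32)² + (-0.0072·89.33)²) = √(3.456045 + 0.413675) = 1.9672 km
F: √((0.0146·111.32)² + (-0.0052·89.33)²) = √(2.641509 + 0.215775) = 1.6904 km
G: √((-0.0141·111.32)² + (0.0286·89.33)²) = √(2.463682 + 6.527197) = 2.9985 km
H: √((0.0246·111.32)² + (0.0131·89.33)²) = √(7.499229 + 1.369422) = 2.9780 km
I: √((0.0175·111.32)² + (0.0153·89.33)²) = √(3.795094 + 1.868003) = 2.3797 km
J: √((0.0077·111.32)² + (-0.0128·89.33)²) = √(0.734730 + 1.307418) = 1.4290 km
K: √((0.0117·111.32)² + (0.0239·89.33)²) = √(1.696360 + 4.558169) = 2.5009 km
L: √((0.0036·111.32)² + (-0.0054·89.33)²) = √(0.160602 + 0.232692) = 0.6271 km
M: √((-0.0282·111.32)² + (-0.0088·89.33)²) = √(9.854727 + 0.617959) = 3.2362 km
N: √((-0.0181·111.32)² + (0.0047·89.33)²) = √(4.059790 + 0.176275) = 2.0582 km
O: √((-0.0022·111.32)² + (-0.0131·89.33)²) = √(0.059978 + 1.369422) = 1.1956 km
Maximum: D at 3.6575 km.

D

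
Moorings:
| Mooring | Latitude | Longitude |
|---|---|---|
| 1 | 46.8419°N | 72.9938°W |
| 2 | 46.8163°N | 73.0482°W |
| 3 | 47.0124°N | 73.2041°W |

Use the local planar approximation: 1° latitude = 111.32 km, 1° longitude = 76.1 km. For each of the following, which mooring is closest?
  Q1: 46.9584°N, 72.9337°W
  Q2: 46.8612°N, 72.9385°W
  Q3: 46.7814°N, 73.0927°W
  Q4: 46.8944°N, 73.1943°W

Q1→1; Q2→1; Q3→2; Q4→3

Q1 at 46.9584°N, 72.9337°W:
  1: 13.7516 km
  2: 18.0597 km
  3: 21.4375 km
  → nearest: 1 (13.7516 km)
Q2 at 46.8612°N, 72.9385°W:
  1: 4.7250 km
  2: 9.7301 km
  3: 26.3027 km
  → nearest: 1 (4.7250 km)
Q3 at 46.7814°N, 73.0927°W:
  1: 10.0997 km
  2: 5.1538 km
  3: 27.0763 km
  → nearest: 2 (5.1538 km)
Q4 at 46.8944°N, 73.1943°W:
  1: 16.3390 km
  2: 14.1139 km
  3: 13.1569 km
  → nearest: 3 (13.1569 km)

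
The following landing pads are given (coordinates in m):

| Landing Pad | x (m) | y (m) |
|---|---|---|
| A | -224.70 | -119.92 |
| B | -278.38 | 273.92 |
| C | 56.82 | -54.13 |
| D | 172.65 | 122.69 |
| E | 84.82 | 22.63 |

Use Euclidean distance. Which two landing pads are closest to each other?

Pairwise distances:
A–B: √((-53.68)² + (393.84)²) = √(2881.5424 + 155109.9456) = 397.48 m
A–C: √((281.52)² + (65.79)²) = √(79253.5104 + 4328.3241) = 289.11 m
A–D: √((397.35)² + (242.61)²) = √(157887.0225 + 58859.6121) = 465.56 m
A–E: √((309.52)² + (142.55)²) = √(95802.6304 + 20320.5025) = 340.77 m
B–C: √((335.20)² + (-328.05)²) = √(112359.0400 + 107616.8025) = 469.02 m
B–D: √((451.03)² + (-151.23)²) = √(203428.0609 + 22870.5129) = 475.71 m
B–E: √((363.20)² + (-251.29)²) = √(131914.2400 + 63146.6641) = 441.66 m
C–D: √((115.83)² + (176.82)²) = √(13416.5889 + 31265.3124) = 211.38 m
C–E: √((28.00)² + (76.76)²) = √(784.0000 + 5892.0976) = 81.71 m
D–E: √((-87.83)² + (-100.06)²) = √(7714.1089 + 10012.0036) = 133.14 m
Closest pair: C–E at 81.71 m.

C and E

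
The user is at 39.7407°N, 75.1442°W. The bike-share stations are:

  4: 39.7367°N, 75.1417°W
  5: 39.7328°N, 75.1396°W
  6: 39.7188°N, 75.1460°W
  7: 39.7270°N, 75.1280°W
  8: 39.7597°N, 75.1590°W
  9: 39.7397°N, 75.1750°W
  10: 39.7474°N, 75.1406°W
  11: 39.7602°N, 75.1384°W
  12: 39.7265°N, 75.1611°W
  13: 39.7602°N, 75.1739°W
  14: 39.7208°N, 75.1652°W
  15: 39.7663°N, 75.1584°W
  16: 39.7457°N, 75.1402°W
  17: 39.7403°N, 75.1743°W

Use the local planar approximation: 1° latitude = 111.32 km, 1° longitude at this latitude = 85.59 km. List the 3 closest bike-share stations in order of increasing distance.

Distances from 39.7407°N, 75.1442°W:
4: √((-0.0040·111.32)² + (0.0025·85.59)²) = √(0.198274 + 0.045785) = 0.4940 km
5: √((-0.0079·111.32)² + (0.0046·85.59)²) = √(0.773394 + 0.155011) = 0.9635 km
6: √((-0.0219·111.32)² + (-0.0018·85.59)²) = √(5.943395 + 0.023735) = 2.4428 km
7: √((-0.0137·111.32)² + (0.0162·85.59)²) = √(2.325881 + 1.922543) = 2.0612 km
8: √((0.0190·111.32)² + (-0.0148·85.59)²) = √(4.473563 + 1.604610) = 2.4654 km
9: √((-0.0010·111.32)² + (-0.0308·85.59)²) = √(0.012392 + 6.949403) = 2.6385 km
10: √((0.0067·111.32)² + (0.0036·85.59)²) = √(0.556283 + 0.094940) = 0.8070 km
11: √((0.0195·111.32)² + (0.0058·85.59)²) = √(4.712112 + 0.246435) = 2.2268 km
12: √((-0.0142·111.32)² + (-0.0169·85.59)²) = √(2.498752 + 2.092278) = 2.1427 km
13: √((0.0195·111.32)² + (-0.0297·85.59)²) = √(4.712112 + 6.461881) = 3.3428 km
14: √((-0.0199·111.32)² + (-0.0210·85.59)²) = √(4.907412 + 3.230611) = 2.8527 km
15: √((0.0256·111.32)² + (-0.0142·85.59)²) = √(8.121314 + 1.477144) = 3.0981 km
16: √((0.0050·111.32)² + (0.0040·85.59)²) = √(0.309804 + 0.117210) = 0.6535 km
17: √((-0.0004·111.32)² + (-0.0301·85.59)²) = √(0.001983 + 6.637110) = 2.5766 km
Sorted: 4 (0.4940 km) < 16 (0.6535 km) < 10 (0.8070 km) < 5 (0.9635 km) < 7 (2.0612 km) < …

4, 16, 10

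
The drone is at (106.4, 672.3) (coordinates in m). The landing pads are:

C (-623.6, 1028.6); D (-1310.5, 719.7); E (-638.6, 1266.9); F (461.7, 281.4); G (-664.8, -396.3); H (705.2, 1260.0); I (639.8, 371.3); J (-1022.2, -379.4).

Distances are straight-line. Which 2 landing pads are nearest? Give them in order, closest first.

F, I

Distances from (106.4, 672.3):
C: 812.3 m
D: 1417.7 m
E: 953.2 m
F: 528.2 m
G: 1317.8 m
H: 839.0 m
I: 612.5 m
J: 1542.7 m
Sorted: F (528.2 m) < I (612.5 m) < C (812.3 m) < H (839.0 m) < …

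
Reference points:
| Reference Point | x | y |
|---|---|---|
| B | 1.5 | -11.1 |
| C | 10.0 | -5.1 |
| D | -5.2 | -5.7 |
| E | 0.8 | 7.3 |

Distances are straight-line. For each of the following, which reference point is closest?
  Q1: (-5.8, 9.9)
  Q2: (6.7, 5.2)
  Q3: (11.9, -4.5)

Q1→E; Q2→E; Q3→C

Q1 at (-5.8, 9.9):
  B: 22.23
  C: 21.79
  D: 15.61
  E: 7.09
  → nearest: E (7.09)
Q2 at (6.7, 5.2):
  B: 17.11
  C: 10.82
  D: 16.14
  E: 6.26
  → nearest: E (6.26)
Q3 at (11.9, -4.5):
  B: 12.32
  C: 1.99
  D: 17.14
  E: 16.20
  → nearest: C (1.99)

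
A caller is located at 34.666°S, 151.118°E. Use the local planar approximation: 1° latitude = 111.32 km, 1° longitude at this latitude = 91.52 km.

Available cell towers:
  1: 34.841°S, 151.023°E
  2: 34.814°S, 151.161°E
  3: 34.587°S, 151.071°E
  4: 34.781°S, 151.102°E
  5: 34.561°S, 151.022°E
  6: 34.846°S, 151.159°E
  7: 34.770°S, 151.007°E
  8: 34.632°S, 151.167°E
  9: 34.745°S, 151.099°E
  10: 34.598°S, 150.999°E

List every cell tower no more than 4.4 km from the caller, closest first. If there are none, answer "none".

none

Distances from 34.666°S, 151.118°E:
1: √((-0.175·111.32)² + (-0.095·91.52)²) = √(379.50936 + 75.59259) = 21.333 km
2: √((-0.148·111.32)² + (0.043·91.52)²) = √(271.43749 + 15.48706) = 16.939 km
3: √((0.079·111.32)² + (-0.047·91.52)²) = √(77.33936 + 18.50239) = 9.790 km
4: √((-0.115·111.32)² + (-0.016·91.52)²) = √(163.88608 + 2.14423) = 12.885 km
5: √((0.105·111.32)² + (-0.096·91.52)²) = √(136.62337 + 77.19239) = 14.622 km
6: √((-0.180·111.32)² + (0.041·91.52)²) = √(401.50541 + 14.07991) = 20.386 km
7: √((-0.104·111.32)² + (-0.111·91.52)²) = √(134.03341 + 103.19959) = 15.402 km
8: √((0.034·111.32)² + (0.049·91.52)²) = √(14.32532 + 20.11056) = 5.868 km
9: √((-0.079·111.32)² + (-0.019·91.52)²) = √(77.33936 + 3.02370) = 8.965 km
10: √((0.068·111.32)² + (-0.119·91.52)²) = √(57.30127 + 118.61127) = 13.263 km
Threshold 4.4 km: none within range.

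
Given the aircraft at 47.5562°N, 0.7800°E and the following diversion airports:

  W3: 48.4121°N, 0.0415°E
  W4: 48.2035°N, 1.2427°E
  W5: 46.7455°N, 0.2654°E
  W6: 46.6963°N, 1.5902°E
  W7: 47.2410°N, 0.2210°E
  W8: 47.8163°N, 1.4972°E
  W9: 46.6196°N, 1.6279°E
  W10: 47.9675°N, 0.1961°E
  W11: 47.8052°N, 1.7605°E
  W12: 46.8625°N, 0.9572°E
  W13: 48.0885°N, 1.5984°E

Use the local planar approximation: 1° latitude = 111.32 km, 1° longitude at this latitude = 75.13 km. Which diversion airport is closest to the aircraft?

Distances from 47.5562°N, 0.7800°E:
W3: 110.2564 km
W4: 80.0045 km
W5: 98.1799 km
W6: 113.4385 km
W7: 54.7264 km
W8: 61.1699 km
W9: 122.1829 km
W10: 63.4097 km
W11: 78.7074 km
W12: 78.3619 km
W13: 85.3921 km
Minimum: W7 at 54.7264 km.

W7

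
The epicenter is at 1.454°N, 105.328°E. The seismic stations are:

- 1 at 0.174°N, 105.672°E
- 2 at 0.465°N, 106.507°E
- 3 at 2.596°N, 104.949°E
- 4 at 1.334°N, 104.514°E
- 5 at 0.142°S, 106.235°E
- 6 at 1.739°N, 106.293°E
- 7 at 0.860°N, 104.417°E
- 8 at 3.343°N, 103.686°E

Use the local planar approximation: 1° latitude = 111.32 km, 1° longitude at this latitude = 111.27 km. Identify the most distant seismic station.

Distances from 1.454°N, 105.328°E:
1: 147.541 km
2: 171.263 km
3: 133.940 km
4: 91.554 km
5: 204.330 km
6: 111.965 km
7: 121.028 km
8: 278.568 km
Maximum: 8 at 278.568 km.

8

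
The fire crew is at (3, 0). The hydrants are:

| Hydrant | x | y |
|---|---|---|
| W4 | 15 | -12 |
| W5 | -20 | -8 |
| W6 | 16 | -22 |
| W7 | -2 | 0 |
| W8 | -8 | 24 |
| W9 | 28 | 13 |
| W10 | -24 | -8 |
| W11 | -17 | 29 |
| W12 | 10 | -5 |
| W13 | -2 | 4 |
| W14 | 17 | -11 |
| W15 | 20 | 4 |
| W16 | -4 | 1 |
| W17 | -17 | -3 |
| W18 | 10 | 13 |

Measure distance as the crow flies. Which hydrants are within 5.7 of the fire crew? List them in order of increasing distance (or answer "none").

W7

Distances from (3, 0):
W4: √((12)² + (-12)²) = √(144.0000 + 144.0000) = 16.97
W5: √((-23)² + (-8)²) = √(529.0000 + 64.0000) = 24.35
W6: √((13)² + (-22)²) = √(169.0000 + 484.0000) = 25.55
W7: √((-5)² + (0)²) = √(25.0000 + 0.0000) = 5.00
W8: √((-11)² + (24)²) = √(121.0000 + 576.0000) = 26.40
W9: √((25)² + (13)²) = √(625.0000 + 169.0000) = 28.18
W10: √((-27)² + (-8)²) = √(729.0000 + 64.0000) = 28.16
W11: √((-20)² + (29)²) = √(400.0000 + 841.0000) = 35.23
W12: √((7)² + (-5)²) = √(49.0000 + 25.0000) = 8.60
W13: √((-5)² + (4)²) = √(25.0000 + 16.0000) = 6.40
W14: √((14)² + (-11)²) = √(196.0000 + 121.0000) = 17.80
W15: √((17)² + (4)²) = √(289.0000 + 16.0000) = 17.46
W16: √((-7)² + (1)²) = √(49.0000 + 1.0000) = 7.07
W17: √((-20)² + (-3)²) = √(400.0000 + 9.0000) = 20.22
W18: √((7)² + (13)²) = √(49.0000 + 169.0000) = 14.76
Threshold 5.7: W7 (5.00) is within range.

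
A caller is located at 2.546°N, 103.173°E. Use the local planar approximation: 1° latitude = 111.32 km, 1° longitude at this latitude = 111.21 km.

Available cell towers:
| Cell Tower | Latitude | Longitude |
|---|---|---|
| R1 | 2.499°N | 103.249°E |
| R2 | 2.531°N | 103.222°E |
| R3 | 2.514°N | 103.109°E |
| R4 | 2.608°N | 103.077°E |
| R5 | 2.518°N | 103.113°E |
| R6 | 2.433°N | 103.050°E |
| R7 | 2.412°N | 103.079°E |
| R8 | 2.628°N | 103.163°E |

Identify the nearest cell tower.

Distances from 2.546°N, 103.173°E:
R1: √((-0.047·111.32)² + (0.076·111.21)²) = √(27.37424 + 71.43563) = 9.940 km
R2: √((-0.015·111.32)² + (0.049·111.21)²) = √(2.78823 + 29.69476) = 5.699 km
R3: √((-0.032·111.32)² + (-0.064·111.21)²) = √(12.68955 + 50.65795) = 7.959 km
R4: √((0.062·111.32)² + (-0.096·111.21)²) = √(47.63540 + 113.98039) = 12.713 km
R5: √((-0.028·111.32)² + (-0.060·111.21)²) = √(9.71544 + 44.52359) = 7.365 km
R6: √((-0.113·111.32)² + (-0.123·111.21)²) = √(158.23527 + 187.11039) = 18.583 km
R7: √((-0.134·111.32)² + (-0.094·111.21)²) = √(222.51331 + 109.28068) = 18.215 km
R8: √((0.082·111.32)² + (-0.010·111.21)²) = √(83.32477 + 1.23677) = 9.196 km
Minimum: R2 at 5.699 km.

R2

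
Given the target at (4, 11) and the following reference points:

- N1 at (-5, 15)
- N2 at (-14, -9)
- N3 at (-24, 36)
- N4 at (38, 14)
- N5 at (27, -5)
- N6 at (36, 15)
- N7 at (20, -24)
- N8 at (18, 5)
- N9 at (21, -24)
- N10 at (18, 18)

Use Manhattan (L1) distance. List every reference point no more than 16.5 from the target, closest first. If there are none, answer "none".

N1

Distances from (4, 11):
N1: 13
N2: 38
N3: 53
N4: 37
N5: 39
N6: 36
N7: 51
N8: 20
N9: 52
N10: 21
Threshold 16.5: N1 (13) is within range.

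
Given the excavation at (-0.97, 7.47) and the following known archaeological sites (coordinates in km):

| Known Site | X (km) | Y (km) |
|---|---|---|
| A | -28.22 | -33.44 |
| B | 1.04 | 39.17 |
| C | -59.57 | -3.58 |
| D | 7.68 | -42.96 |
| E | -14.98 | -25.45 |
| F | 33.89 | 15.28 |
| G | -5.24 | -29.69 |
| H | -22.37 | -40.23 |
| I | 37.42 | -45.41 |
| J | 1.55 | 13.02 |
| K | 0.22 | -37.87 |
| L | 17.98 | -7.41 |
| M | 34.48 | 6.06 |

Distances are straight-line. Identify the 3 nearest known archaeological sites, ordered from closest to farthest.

J, L, B

Distances from (-0.97, 7.47):
A: 49.15 km
B: 31.76 km
C: 59.63 km
D: 51.17 km
E: 35.78 km
F: 35.72 km
G: 37.40 km
H: 52.28 km
I: 65.35 km
J: 6.10 km
K: 45.36 km
L: 24.09 km
M: 35.48 km
Sorted: J (6.10 km) < L (24.09 km) < B (31.76 km) < M (35.48 km) < F (35.72 km) < …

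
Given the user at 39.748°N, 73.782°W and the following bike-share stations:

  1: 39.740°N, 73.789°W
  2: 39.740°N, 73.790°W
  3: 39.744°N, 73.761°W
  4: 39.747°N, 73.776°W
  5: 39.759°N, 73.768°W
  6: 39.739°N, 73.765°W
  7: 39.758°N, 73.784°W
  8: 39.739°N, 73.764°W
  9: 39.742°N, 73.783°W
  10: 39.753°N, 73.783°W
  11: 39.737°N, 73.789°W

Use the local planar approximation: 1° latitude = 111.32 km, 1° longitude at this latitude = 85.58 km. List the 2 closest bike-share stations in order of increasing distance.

4, 10

Distances from 39.748°N, 73.782°W:
1: √((-0.008·111.32)² + (-0.007·85.58)²) = √(0.79310 + 0.35887) = 1.073 km
2: √((-0.008·111.32)² + (-0.008·85.58)²) = √(0.79310 + 0.46873) = 1.123 km
3: √((-0.004·111.32)² + (0.021·85.58)²) = √(0.19827 + 3.22986) = 1.852 km
4: √((-0.001·111.32)² + (0.006·85.58)²) = √(0.01239 + 0.26366) = 0.525 km
5: √((0.011·111.32)² + (0.014·85.58)²) = √(1.49945 + 1.43549) = 1.713 km
6: √((-0.009·111.32)² + (0.017·85.58)²) = √(1.00376 + 2.11662) = 1.766 km
7: √((0.010·111.32)² + (-0.002·85.58)²) = √(1.23921 + 0.02930) = 1.126 km
8: √((-0.009·111.32)² + (0.018·85.58)²) = √(1.00376 + 2.37296) = 1.838 km
9: √((-0.006·111.32)² + (-0.001·85.58)²) = √(0.44612 + 0.00732) = 0.673 km
10: √((0.005·111.32)² + (-0.001·85.58)²) = √(0.30980 + 0.00732) = 0.563 km
11: √((-0.011·111.32)² + (-0.007·85.58)²) = √(1.49945 + 0.35887) = 1.363 km
Sorted: 4 (0.525 km) < 10 (0.563 km) < 9 (0.673 km) < 1 (1.073 km) < …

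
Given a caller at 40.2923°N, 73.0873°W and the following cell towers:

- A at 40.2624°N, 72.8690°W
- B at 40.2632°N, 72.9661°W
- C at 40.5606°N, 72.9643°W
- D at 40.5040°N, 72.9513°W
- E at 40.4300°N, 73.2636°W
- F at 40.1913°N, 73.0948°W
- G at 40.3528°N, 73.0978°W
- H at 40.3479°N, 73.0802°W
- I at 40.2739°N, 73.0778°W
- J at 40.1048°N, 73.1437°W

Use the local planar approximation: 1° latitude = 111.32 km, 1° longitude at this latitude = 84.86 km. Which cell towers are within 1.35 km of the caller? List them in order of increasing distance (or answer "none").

Distances from 40.2923°N, 73.0873°W:
A: 18.8216 km
B: 10.7831 km
C: 31.6385 km
D: 26.2406 km
E: 21.4195 km
F: 11.2613 km
G: 6.7935 km
H: 6.2186 km
I: 2.2012 km
J: 21.4142 km
Threshold 1.35 km: none within range.

none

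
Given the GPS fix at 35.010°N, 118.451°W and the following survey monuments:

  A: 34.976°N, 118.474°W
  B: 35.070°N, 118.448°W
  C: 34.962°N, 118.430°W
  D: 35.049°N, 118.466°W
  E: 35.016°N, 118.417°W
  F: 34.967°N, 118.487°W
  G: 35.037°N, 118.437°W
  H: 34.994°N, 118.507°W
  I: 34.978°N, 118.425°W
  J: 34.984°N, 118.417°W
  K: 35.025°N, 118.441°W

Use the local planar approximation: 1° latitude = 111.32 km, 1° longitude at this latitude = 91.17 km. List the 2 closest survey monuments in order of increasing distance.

Distances from 35.010°N, 118.451°W:
A: 4.327 km
B: 6.685 km
C: 5.676 km
D: 4.552 km
E: 3.171 km
F: 5.804 km
G: 3.265 km
H: 5.407 km
I: 4.279 km
J: 4.241 km
K: 1.902 km
Sorted: K (1.902 km) < E (3.171 km) < G (3.265 km) < J (4.241 km) < …

K, E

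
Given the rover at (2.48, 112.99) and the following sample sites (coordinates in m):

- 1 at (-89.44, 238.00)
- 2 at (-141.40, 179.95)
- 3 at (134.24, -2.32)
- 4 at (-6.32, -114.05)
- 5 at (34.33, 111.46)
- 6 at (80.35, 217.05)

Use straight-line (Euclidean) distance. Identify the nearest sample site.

5

Distances from (2.48, 112.99):
1: √((-91.92)² + (125.01)²) = √(8449.2864 + 15627.5001) = 155.17 m
2: √((-143.88)² + (66.96)²) = √(20701.4544 + 4483.6416) = 158.70 m
3: √((131.76)² + (-115.31)²) = √(17360.6976 + 13296.3961) = 175.09 m
4: √((-8.80)² + (-227.04)²) = √(77.4400 + 51547.1616) = 227.21 m
5: √((31.85)² + (-1.53)²) = √(1014.4225 + 2.3409) = 31.89 m
6: √((77.87)² + (104.06)²) = √(6063.7369 + 10828.4836) = 129.97 m
Minimum: 5 at 31.89 m.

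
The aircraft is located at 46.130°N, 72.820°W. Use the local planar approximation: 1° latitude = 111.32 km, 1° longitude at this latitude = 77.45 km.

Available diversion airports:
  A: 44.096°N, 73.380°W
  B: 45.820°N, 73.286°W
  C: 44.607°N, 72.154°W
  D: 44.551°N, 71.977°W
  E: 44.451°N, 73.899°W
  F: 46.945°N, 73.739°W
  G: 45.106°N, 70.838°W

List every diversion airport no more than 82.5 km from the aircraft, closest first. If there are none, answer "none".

Distances from 46.130°N, 72.820°W:
A: 230.541 km
B: 49.935 km
C: 177.213 km
D: 187.508 km
E: 204.738 km
F: 115.314 km
G: 191.202 km
Threshold 82.5 km: B (49.935 km) is within range.

B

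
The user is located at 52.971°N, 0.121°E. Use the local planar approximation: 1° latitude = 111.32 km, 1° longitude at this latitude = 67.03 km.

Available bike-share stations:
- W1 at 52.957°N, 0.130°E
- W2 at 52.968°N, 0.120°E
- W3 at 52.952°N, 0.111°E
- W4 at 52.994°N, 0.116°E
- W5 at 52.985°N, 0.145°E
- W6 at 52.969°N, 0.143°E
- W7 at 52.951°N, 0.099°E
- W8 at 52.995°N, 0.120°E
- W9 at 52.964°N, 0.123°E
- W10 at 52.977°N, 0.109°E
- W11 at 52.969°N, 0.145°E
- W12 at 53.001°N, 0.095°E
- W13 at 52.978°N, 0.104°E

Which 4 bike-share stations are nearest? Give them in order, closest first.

Distances from 52.971°N, 0.121°E:
W1: √((-0.014·111.32)² + (0.009·67.03)²) = √(2.42886 + 0.36393) = 1.671 km
W2: √((-0.003·111.32)² + (-0.001·67.03)²) = √(0.11153 + 0.00449) = 0.341 km
W3: √((-0.019·111.32)² + (-0.010·67.03)²) = √(4.47356 + 0.44930) = 2.219 km
W4: √((0.023·111.32)² + (-0.005·67.03)²) = √(6.55544 + 0.11233) = 2.582 km
W5: √((0.014·111.32)² + (0.024·67.03)²) = √(2.42886 + 2.58798) = 2.240 km
W6: √((-0.002·111.32)² + (0.022·67.03)²) = √(0.04957 + 2.17462) = 1.491 km
W7: √((-0.020·111.32)² + (-0.022·67.03)²) = √(4.95686 + 2.17462) = 2.670 km
W8: √((0.024·111.32)² + (-0.001·67.03)²) = √(7.13787 + 0.00449) = 2.673 km
W9: √((-0.007·111.32)² + (0.002·67.03)²) = √(0.60721 + 0.01797) = 0.791 km
W10: √((0.006·111.32)² + (-0.012·67.03)²) = √(0.44612 + 0.64700) = 1.046 km
W11: √((-0.002·111.32)² + (0.024·67.03)²) = √(0.04957 + 2.58798) = 1.624 km
W12: √((0.030·111.32)² + (-0.026·67.03)²) = √(11.15293 + 3.03728) = 3.767 km
W13: √((0.007·111.32)² + (-0.017·67.03)²) = √(0.60721 + 1.29848) = 1.380 km
Sorted: W2 (0.341 km) < W9 (0.791 km) < W10 (1.046 km) < W13 (1.380 km) < W6 (1.491 km) < W11 (1.624 km) < …

W2, W9, W10, W13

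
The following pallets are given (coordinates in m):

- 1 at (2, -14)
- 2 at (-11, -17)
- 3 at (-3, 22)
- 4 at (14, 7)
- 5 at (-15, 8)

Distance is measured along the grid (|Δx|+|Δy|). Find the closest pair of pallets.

1 and 2

Pairwise distances:
1–2: |-13| + |-3| = 13 + 3 = 16 m
1–3: |-5| + |36| = 5 + 36 = 41 m
1–4: |12| + |21| = 12 + 21 = 33 m
1–5: |-17| + |22| = 17 + 22 = 39 m
2–3: |8| + |39| = 8 + 39 = 47 m
2–4: |25| + |24| = 25 + 24 = 49 m
2–5: |-4| + |25| = 4 + 25 = 29 m
3–4: |17| + |-15| = 17 + 15 = 32 m
3–5: |-12| + |-14| = 12 + 14 = 26 m
4–5: |-29| + |1| = 29 + 1 = 30 m
Closest pair: 1–2 at 16 m.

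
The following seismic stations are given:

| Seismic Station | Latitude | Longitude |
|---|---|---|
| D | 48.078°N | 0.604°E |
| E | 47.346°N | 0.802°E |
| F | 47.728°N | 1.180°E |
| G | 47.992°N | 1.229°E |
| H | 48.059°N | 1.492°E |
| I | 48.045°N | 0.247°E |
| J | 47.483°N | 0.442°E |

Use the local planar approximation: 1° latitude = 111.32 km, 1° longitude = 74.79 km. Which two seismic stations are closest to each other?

G and H

Pairwise distances:
D–E: √((-0.732·111.32)² + (0.198·74.79)²) = √(6640.00731 + 219.28930) = 82.821 km
D–F: √((-0.350·111.32)² + (0.576·74.79)²) = √(1518.03744 + 1855.80369) = 58.085 km
D–G: √((-0.086·111.32)² + (0.625·74.79)²) = √(91.65229 + 2184.97816) = 47.714 km
D–H: √((-0.019·111.32)² + (0.888·74.79)²) = √(4.47356 + 4410.75564) = 66.447 km
D–I: √((-0.033·111.32)² + (-0.357·74.79)²) = √(13.49504 + 712.89160) = 26.952 km
D–J: √((-0.595·111.32)² + (-0.162·74.79)²) = √(4387.12821 + 146.79697) = 67.334 km
E–F: √((0.382·111.32)² + (0.378·74.79)²) = √(1808.31099 + 799.22796) = 51.064 km
E–G: √((0.646·111.32)² + (0.427·74.79)²) = √(5171.43930 + 1019.86530) = 78.685 km
E–H: √((0.713·111.32)² + (0.690·74.79)²) = √(6299.78104 + 2663.08635) = 94.672 km
E–I: √((0.699·111.32)² + (-0.555·74.79)²) = √(6054.81317 + 1722.95142) = 88.192 km
E–J: √((0.137·111.32)² + (-0.360·74.79)²) = √(232.58812 + 724.92332) = 30.944 km
F–G: √((0.264·111.32)² + (0.049·74.79)²) = √(863.68276 + 13.43010) = 29.616 km
F–H: √((0.331·111.32)² + (0.312·74.79)²) = √(1357.69551 + 544.49796) = 43.614 km
F–I: √((0.317·111.32)² + (-0.933·74.79)²) = √(1245.27400 + 4869.11861) = 78.195 km
F–J: √((-0.245·111.32)² + (-0.738·74.79)²) = √(743.83835 + 3046.49023) = 61.566 km
G–H: √((0.067·111.32)² + (0.263·74.79)²) = √(55.62833 + 386.89985) = 21.036 km
G–I: √((0.053·111.32)² + (-0.982·74.79)²) = √(34.80953 + 5393.98882) = 73.680 km
G–J: √((-0.509·111.32)² + (-0.787·74.79)²) = √(3210.56865 + 3464.46782) = 81.701 km
H–I: √((-0.014·111.32)² + (-1.245·74.79)²) = √(2.42886 + 8670.13319) = 93.127 km
H–J: √((-0.576·111.32)² + (-1.050·74.79)²) = √(4111.41544 + 6166.88237) = 101.382 km
I–J: √((-0.562·111.32)² + (0.195·74.79)²) = √(3913.98382 + 212.69451) = 64.239 km
Closest pair: G–H at 21.036 km.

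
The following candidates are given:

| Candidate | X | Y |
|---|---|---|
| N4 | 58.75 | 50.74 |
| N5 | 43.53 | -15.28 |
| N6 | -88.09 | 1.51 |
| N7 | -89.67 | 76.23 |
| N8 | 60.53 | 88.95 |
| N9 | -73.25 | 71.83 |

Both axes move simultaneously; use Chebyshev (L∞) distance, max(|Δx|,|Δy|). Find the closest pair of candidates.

Pairwise distances:
N4–N5: 66.02
N4–N6: 146.84
N4–N7: 148.42
N4–N8: 38.21
N4–N9: 132.00
N5–N6: 131.62
N5–N7: 133.20
N5–N8: 104.23
N5–N9: 116.78
N6–N7: 74.72
N6–N8: 148.62
N6–N9: 70.32
N7–N8: 150.20
N7–N9: 16.42
N8–N9: 133.78
Closest pair: N7–N9 at 16.42.

N7 and N9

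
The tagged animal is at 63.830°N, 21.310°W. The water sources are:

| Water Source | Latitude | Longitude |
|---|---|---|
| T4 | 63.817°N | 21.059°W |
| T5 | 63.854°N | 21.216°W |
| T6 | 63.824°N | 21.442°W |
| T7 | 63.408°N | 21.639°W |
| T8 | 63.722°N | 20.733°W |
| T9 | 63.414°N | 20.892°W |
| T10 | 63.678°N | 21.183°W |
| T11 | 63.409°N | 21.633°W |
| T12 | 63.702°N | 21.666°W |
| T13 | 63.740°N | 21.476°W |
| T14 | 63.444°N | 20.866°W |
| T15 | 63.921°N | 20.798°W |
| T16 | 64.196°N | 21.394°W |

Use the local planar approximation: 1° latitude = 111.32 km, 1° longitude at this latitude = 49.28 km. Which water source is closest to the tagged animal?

T5

Distances from 63.830°N, 21.310°W:
T4: √((-0.013·111.32)² + (0.251·49.28)²) = √(2.09427 + 152.99909) = 12.454 km
T5: √((0.024·111.32)² + (0.094·49.28)²) = √(7.13787 + 21.45839) = 5.348 km
T6: √((-0.006·111.32)² + (-0.132·49.28)²) = √(0.44612 + 42.31450) = 6.539 km
T7: √((-0.422·111.32)² + (-0.329·49.28)²) = √(2206.84229 + 262.86526) = 49.696 km
T8: √((-0.108·111.32)² + (0.577·49.28)²) = √(144.54195 + 808.52420) = 30.872 km
T9: √((-0.416·111.32)² + (0.418·49.28)²) = √(2144.53460 + 424.32045) = 50.684 km
T10: √((-0.152·111.32)² + (0.127·49.28)²) = √(286.30806 + 39.16957) = 18.041 km
T11: √((-0.421·111.32)² + (-0.323·49.28)²) = √(2196.39571 + 253.36490) = 49.495 km
T12: √((-0.128·111.32)² + (-0.356·49.28)²) = √(203.03286 + 307.78071) = 22.601 km
T13: √((-0.090·111.32)² + (-0.166·49.28)²) = √(100.37635 + 66.92025) = 12.934 km
T14: √((-0.386·111.32)² + (0.444·49.28)²) = √(1846.37965 + 478.74840) = 48.220 km
T15: √((0.091·111.32)² + (0.512·49.28)²) = √(102.61933 + 636.62153) = 27.189 km
T16: √((0.366·111.32)² + (-0.084·49.28)²) = √(1660.00183 + 17.13563) = 40.953 km
Minimum: T5 at 5.348 km.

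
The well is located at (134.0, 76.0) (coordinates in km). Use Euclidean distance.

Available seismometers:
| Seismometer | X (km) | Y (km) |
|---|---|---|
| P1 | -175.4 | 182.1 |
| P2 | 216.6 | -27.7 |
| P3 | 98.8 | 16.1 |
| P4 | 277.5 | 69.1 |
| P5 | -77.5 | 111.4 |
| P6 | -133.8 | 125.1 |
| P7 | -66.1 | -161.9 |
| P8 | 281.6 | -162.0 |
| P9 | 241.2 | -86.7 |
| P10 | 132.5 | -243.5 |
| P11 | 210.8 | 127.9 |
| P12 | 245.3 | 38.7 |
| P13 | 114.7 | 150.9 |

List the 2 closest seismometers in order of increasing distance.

Distances from (134.0, 76.0):
P1: 327.1 km
P2: 132.6 km
P3: 69.5 km
P4: 143.7 km
P5: 214.4 km
P6: 272.3 km
P7: 310.9 km
P8: 280.1 km
P9: 194.8 km
P10: 319.5 km
P11: 92.7 km
P12: 117.4 km
P13: 77.3 km
Sorted: P3 (69.5 km) < P13 (77.3 km) < P11 (92.7 km) < P12 (117.4 km) < …

P3, P13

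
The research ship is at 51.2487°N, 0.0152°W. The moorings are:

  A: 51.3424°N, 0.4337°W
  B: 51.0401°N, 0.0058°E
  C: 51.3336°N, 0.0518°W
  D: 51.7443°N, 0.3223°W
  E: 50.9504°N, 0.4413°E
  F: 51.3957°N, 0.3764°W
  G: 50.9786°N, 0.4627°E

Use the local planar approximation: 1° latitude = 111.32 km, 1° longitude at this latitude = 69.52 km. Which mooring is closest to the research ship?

C

Distances from 51.2487°N, 0.0152°W:
A: 30.9074 km
B: 23.2672 km
C: 9.7876 km
D: 59.1570 km
E: 45.9332 km
F: 29.9721 km
G: 44.8092 km
Minimum: C at 9.7876 km.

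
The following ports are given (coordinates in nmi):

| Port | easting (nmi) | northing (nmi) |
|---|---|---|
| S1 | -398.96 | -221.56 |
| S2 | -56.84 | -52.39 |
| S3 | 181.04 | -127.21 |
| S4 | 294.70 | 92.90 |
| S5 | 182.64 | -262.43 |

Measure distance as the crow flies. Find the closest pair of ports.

S3 and S5

Pairwise distances:
S1–S2: √((342.12)² + (169.17)²) = √(117046.0944 + 28618.4889) = 381.66 nmi
S1–S3: √((580.00)² + (94.35)²) = √(336400.0000 + 8901.9225) = 587.62 nmi
S1–S4: √((693.66)² + (314.46)²) = √(481164.1956 + 98885.0916) = 761.61 nmi
S1–S5: √((581.60)² + (-40.87)²) = √(338258.5600 + 1670.3569) = 583.03 nmi
S2–S3: √((237.88)² + (-74.82)²) = √(56586.8944 + 5598.0324) = 249.37 nmi
S2–S4: √((351.54)² + (145.29)²) = √(123580.3716 + 21109.1841) = 380.38 nmi
S2–S5: √((239.48)² + (-210.04)²) = √(57350.6704 + 44116.8016) = 318.54 nmi
S3–S4: √((113.66)² + (220.11)²) = √(12918.5956 + 48448.4121) = 247.72 nmi
S3–S5: √((1.60)² + (-135.22)²) = √(2.5600 + 18284.4484) = 135.23 nmi
S4–S5: √((-112.06)² + (-355.33)²) = √(12557.4436 + 126259.4089) = 372.58 nmi
Closest pair: S3–S5 at 135.23 nmi.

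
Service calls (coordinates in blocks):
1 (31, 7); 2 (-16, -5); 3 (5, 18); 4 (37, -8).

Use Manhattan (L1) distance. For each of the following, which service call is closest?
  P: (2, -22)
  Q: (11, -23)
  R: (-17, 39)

P→2; Q→4; R→3

P at (2, -22):
  1: |29| + |29| = 29 + 29 = 58 blocks
  2: |-18| + |17| = 18 + 17 = 35 blocks
  3: |3| + |40| = 3 + 40 = 43 blocks
  4: |35| + |14| = 35 + 14 = 49 blocks
  → nearest: 2 (35 blocks)
Q at (11, -23):
  1: |20| + |30| = 20 + 30 = 50 blocks
  2: |-27| + |18| = 27 + 18 = 45 blocks
  3: |-6| + |41| = 6 + 41 = 47 blocks
  4: |26| + |15| = 26 + 15 = 41 blocks
  → nearest: 4 (41 blocks)
R at (-17, 39):
  1: |48| + |-32| = 48 + 32 = 80 blocks
  2: |1| + |-44| = 1 + 44 = 45 blocks
  3: |22| + |-21| = 22 + 21 = 43 blocks
  4: |54| + |-47| = 54 + 47 = 101 blocks
  → nearest: 3 (43 blocks)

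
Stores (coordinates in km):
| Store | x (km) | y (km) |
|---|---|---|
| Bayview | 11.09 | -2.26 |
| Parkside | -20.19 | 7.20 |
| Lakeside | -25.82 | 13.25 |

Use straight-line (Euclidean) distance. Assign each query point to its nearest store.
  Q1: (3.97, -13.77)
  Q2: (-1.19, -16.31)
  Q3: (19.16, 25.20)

Q1 at (3.97, -13.77):
  Bayview: √((7.12)² + (11.51)²) = √(50.6944 + 132.4801) = 13.53 km
  Parkside: √((-24.16)² + (20.97)²) = √(583.7056 + 439.7409) = 31.99 km
  Lakeside: √((-29.79)² + (27.02)²) = √(887.4441 + 730.0804) = 40.22 km
  → nearest: Bayview (13.53 km)
Q2 at (-1.19, -16.31):
  Bayview: √((12.28)² + (14.05)²) = √(150.7984 + 197.4025) = 18.66 km
  Parkside: √((-19.00)² + (23.51)²) = √(361.0000 + 552.7201) = 30.23 km
  Lakeside: √((-24.63)² + (29.56)²) = √(606.6369 + 873.7936) = 38.48 km
  → nearest: Bayview (18.66 km)
Q3 at (19.16, 25.20):
  Bayview: √((-8.07)² + (-27.46)²) = √(65.1249 + 754.0516) = 28.62 km
  Parkside: √((-39.35)² + (-18.00)²) = √(1548.4225 + 324.0000) = 43.27 km
  Lakeside: √((-44.98)² + (-11.95)²) = √(2023.2004 + 142.8025) = 46.54 km
  → nearest: Bayview (28.62 km)

Q1→Bayview; Q2→Bayview; Q3→Bayview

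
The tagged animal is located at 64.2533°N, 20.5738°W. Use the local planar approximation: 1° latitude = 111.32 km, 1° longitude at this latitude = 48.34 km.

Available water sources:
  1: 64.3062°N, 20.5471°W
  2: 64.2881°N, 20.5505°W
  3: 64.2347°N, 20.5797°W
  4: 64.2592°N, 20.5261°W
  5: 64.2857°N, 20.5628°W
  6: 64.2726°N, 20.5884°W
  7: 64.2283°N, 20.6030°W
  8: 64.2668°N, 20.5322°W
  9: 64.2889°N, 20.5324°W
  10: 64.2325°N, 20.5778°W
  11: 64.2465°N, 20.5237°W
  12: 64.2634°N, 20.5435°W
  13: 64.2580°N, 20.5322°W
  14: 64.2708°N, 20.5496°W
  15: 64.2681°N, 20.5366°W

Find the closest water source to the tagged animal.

12

Distances from 64.2533°N, 20.5738°W:
1: √((0.0529·111.32)² + (0.0267·48.34)²) = √(34.678295 + 1.665850) = 6.0286 km
2: √((0.0348·111.32)² + (0.0233·48.34)²) = √(15.007380 + 1.268601) = 4.0344 km
3: √((-0.0186·111.32)² + (-0.0059·48.34)²) = √(4.287186 + 0.081342) = 2.0901 km
4: √((0.0059·111.32)² + (0.0477·48.34)²) = √(0.431370 + 5.316797) = 2.3975 km
5: √((0.0324·111.32)² + (0.0110·48.34)²) = √(13.008775 + 0.282747) = 3.6458 km
6: √((0.0193·111.32)² + (-0.0146·48.34)²) = √(4.615949 + 0.498103) = 2.2614 km
7: √((-0.0250·111.32)² + (-0.0292·48.34)²) = √(7.745089 + 1.992411) = 3.1205 km
8: √((0.0135·111.32)² + (0.0416·48.34)²) = √(2.258468 + 4.043896) = 2.5105 km
9: √((0.0356·111.32)² + (0.0414·48.34)²) = √(15.705306 + 4.005106) = 4.4396 km
10: √((-0.0208·111.32)² + (-0.0040·48.34)²) = √(5.361336 + 0.037388) = 2.3235 km
11: √((-0.0068·111.32)² + (0.0501·48.34)²) = √(0.573013 + 5.865280) = 2.5374 km
12: √((0.0101·111.32)² + (0.0303·48.34)²) = √(1.264122 + 2.145352) = 1.8465 km
13: √((0.0047·111.32)² + (0.0416·48.34)²) = √(0.273742 + 4.043896) = 2.0779 km
14: √((0.0175·111.32)² + (0.0242·48.34)²) = √(3.795094 + 1.368498) = 2.2724 km
15: √((0.0148·111.32)² + (0.0372·48.34)²) = √(2.714375 + 3.233696) = 2.4389 km
Minimum: 12 at 1.8465 km.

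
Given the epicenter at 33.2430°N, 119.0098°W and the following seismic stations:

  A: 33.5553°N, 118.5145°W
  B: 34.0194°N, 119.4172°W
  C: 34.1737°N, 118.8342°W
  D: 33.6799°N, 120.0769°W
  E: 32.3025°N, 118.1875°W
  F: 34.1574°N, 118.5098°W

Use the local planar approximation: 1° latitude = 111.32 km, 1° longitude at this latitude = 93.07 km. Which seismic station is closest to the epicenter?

A

Distances from 33.2430°N, 119.0098°W:
A: 57.7374 km
B: 94.3802 km
C: 104.8866 km
D: 110.5844 km
E: 129.6858 km
F: 111.9237 km
Minimum: A at 57.7374 km.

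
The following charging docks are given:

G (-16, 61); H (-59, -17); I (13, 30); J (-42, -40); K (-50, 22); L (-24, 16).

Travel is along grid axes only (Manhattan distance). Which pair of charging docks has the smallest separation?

Pairwise distances:
G–H: |-43| + |-78| = 43 + 78 = 121
G–I: |29| + |-31| = 29 + 31 = 60
G–J: |-26| + |-101| = 26 + 101 = 127
G–K: |-34| + |-39| = 34 + 39 = 73
G–L: |-8| + |-45| = 8 + 45 = 53
H–I: |72| + |47| = 72 + 47 = 119
H–J: |17| + |-23| = 17 + 23 = 40
H–K: |9| + |39| = 9 + 39 = 48
H–L: |35| + |33| = 35 + 33 = 68
I–J: |-55| + |-70| = 55 + 70 = 125
I–K: |-63| + |-8| = 63 + 8 = 71
I–L: |-37| + |-14| = 37 + 14 = 51
J–K: |-8| + |62| = 8 + 62 = 70
J–L: |18| + |56| = 18 + 56 = 74
K–L: |26| + |-6| = 26 + 6 = 32
Closest pair: K–L at 32.

K and L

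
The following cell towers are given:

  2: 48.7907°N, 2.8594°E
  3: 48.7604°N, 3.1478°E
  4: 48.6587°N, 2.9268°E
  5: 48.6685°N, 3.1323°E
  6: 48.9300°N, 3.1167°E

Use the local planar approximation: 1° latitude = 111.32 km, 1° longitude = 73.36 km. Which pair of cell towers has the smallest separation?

3 and 5

Pairwise distances:
2–3: 21.4242 km
2–4: 15.5038 km
2–5: 24.2043 km
2–6: 24.4284 km
3–4: 19.7742 km
3–5: 10.2933 km
3–6: 19.0172 km
4–5: 15.1149 km
4–6: 33.2593 km
5–6: 29.1327 km
Closest pair: 3–5 at 10.2933 km.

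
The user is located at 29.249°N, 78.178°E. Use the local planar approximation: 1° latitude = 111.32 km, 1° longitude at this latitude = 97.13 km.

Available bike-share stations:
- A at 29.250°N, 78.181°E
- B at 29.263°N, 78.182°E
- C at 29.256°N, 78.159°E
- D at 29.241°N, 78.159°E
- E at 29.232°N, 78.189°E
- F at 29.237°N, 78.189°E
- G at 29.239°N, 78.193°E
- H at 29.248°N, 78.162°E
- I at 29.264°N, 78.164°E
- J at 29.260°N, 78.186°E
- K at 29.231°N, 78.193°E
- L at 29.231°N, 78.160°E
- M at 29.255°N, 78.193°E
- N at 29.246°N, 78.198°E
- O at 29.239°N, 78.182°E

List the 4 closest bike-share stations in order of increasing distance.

Distances from 29.249°N, 78.178°E:
A: 0.312 km
B: 1.606 km
C: 2.003 km
D: 2.049 km
E: 2.173 km
F: 1.711 km
G: 1.834 km
H: 1.558 km
I: 2.153 km
J: 1.450 km
K: 2.477 km
L: 2.659 km
M: 1.603 km
N: 1.971 km
O: 1.179 km
Sorted: A (0.312 km) < O (1.179 km) < J (1.450 km) < H (1.558 km) < M (1.603 km) < B (1.606 km) < …

A, O, J, H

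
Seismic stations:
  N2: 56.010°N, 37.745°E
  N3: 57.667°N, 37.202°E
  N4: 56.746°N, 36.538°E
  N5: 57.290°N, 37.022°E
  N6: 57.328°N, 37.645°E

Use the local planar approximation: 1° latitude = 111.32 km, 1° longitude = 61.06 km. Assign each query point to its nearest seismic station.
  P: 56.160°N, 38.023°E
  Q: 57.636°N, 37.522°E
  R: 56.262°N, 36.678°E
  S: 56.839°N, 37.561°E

P→N2; Q→N3; R→N4; S→N6

P at 56.160°N, 38.023°E:
  N2: √((-0.150·111.32)² + (-0.278·61.06)²) = √(278.82320 + 288.13976) = 23.811 km
  N3: √((1.507·111.32)² + (-0.821·61.06)²) = √(28143.16261 + 2513.04297) = 175.089 km
  N4: √((0.586·111.32)² + (-1.485·61.06)²) = √(4255.41213 + 8221.79241) = 111.701 km
  N5: √((1.130·111.32)² + (-1.001·61.06)²) = √(15823.52663 + 3735.78398) = 139.855 km
  N6: √((1.168·111.32)² + (-0.378·61.06)²) = √(16905.65807 + 532.71779) = 132.054 km
  → nearest: N2 (23.811 km)
Q at 57.636°N, 37.522°E:
  N2: √((-1.626·111.32)² + (0.223·61.06)²) = √(32763.28788 + 185.40580) = 181.518 km
  N3: √((0.031·111.32)² + (-0.320·61.06)²) = √(11.90885 + 381.78034) = 19.842 km
  N4: √((-0.890·111.32)² + (-0.984·61.06)²) = √(9815.81600 + 3609.97170) = 115.870 km
  N5: √((-0.346·111.32)² + (-0.500·61.06)²) = √(1483.53772 + 932.08090) = 49.149 km
  N6: √((-0.308·111.32)² + (0.123·61.06)²) = √(1175.56820 + 56.40581) = 35.099 km
  → nearest: N3 (19.842 km)
R at 56.262°N, 36.678°E:
  N2: √((-0.252·111.32)² + (1.067·61.06)²) = √(786.95061 + 4244.65541) = 70.934 km
  N3: √((1.405·111.32)² + (0.524·61.06)²) = √(24462.39890 + 1023.70818) = 159.644 km
  N4: √((0.484·111.32)² + (-0.140·61.06)²) = √(2902.93371 + 73.07514) = 54.553 km
  N5: √((1.028·111.32)² + (0.344·61.06)²) = √(13095.81781 + 441.19490) = 116.349 km
  N6: √((1.066·111.32)² + (0.967·61.06)²) = √(14081.88537 + 3486.31439) = 132.545 km
  → nearest: N4 (54.553 km)
S at 56.839°N, 37.561°E:
  N2: √((-0.829·111.32)² + (0.184·61.06)²) = √(8516.38834 + 126.22612) = 92.966 km
  N3: √((0.828·111.32)² + (-0.359·61.06)²) = √(8495.85456 + 480.51007) = 94.744 km
  N4: √((-0.093·111.32)² + (-1.023·61.06)²) = √(107.17964 + 3901.79877) = 63.316 km
  N5: √((0.451·111.32)² + (-0.539·61.06)²) = √(2520.57416 + 1083.15630) = 60.031 km
  N6: √((0.489·111.32)² + (0.084·61.06)²) = √(2963.22148 + 26.30705) = 54.677 km
  → nearest: N6 (54.677 km)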